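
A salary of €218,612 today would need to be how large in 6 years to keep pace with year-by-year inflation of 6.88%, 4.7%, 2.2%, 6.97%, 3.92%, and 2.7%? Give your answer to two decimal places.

Cumulative price-level factor: 1.0688 × 1.047 × 1.022 × 1.0697 × 1.0392 × 1.027 ≈ 1.3056464735.
Multiplying €218,612 by the price-level factor gives the future nominal sum.

€285,429.99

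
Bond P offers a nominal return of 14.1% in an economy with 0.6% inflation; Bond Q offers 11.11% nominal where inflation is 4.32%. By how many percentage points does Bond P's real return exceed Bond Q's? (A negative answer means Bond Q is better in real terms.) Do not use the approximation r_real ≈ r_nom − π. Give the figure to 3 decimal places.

Bond P real return: 1.141/1.006 − 1 = 13.4195%.
Bond Q real return: 1.1111/1.0432 − 1 = 6.5088%.
Difference: 13.4195 − 6.5088 = 6.9107 pp.

6.911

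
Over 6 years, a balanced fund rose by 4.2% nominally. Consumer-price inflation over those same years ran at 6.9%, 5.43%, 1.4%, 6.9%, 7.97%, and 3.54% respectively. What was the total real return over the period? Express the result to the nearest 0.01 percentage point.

-23.70%

Cumulative inflation factor: 1.069 × 1.0543 × 1.014 × 1.069 × 1.0797 × 1.0354 ≈ 1.36574.
Nominal growth factor: 1.04200. Real growth factor = 1.04200 / 1.36574 ≈ 0.76295.
Total real return ≈ -23.7045%.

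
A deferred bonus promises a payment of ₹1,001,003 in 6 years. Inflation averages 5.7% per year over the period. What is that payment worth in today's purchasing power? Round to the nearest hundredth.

Price-level factor over 6 years: (1 + 5.7%)^6 ≈ 1.3946008445.
Purchasing power today: ₹1,001,003 divided by that factor.

₹717,770.25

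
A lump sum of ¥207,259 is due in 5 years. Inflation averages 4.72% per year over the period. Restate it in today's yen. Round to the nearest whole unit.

¥164,576

Price-level factor over 5 years: (1 + 4.72%)^5 ≈ 1.2593549911.
Purchasing power today: ¥207,259 divided by that factor.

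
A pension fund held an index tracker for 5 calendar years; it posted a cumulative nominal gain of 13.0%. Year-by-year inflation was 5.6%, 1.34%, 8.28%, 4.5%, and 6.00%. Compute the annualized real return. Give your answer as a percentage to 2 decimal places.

Cumulative inflation factor: 1.056 × 1.0134 × 1.0828 × 1.045 × 1.0600 ≈ 1.28356.
Nominal growth factor: 1.13000. Real growth factor = 1.13000 / 1.28356 ≈ 0.88037.
Annualized: 0.88037^(1/5) − 1 ≈ -0.02516.

-2.52%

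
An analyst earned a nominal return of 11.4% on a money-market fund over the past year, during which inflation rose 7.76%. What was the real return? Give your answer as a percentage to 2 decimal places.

3.38%

Real return via the Fisher equation: (1 + 11.4%)/(1 + 7.76%) − 1 = 1.114/1.0776 − 1 ≈ 0.03378.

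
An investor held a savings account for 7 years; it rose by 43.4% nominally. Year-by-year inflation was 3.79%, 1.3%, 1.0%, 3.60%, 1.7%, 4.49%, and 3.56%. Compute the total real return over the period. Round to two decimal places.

Cumulative inflation factor: 1.0379 × 1.013 × 1.010 × 1.0360 × 1.017 × 1.0449 × 1.0356 ≈ 1.21069.
Nominal growth factor: 1.43400. Real growth factor = 1.43400 / 1.21069 ≈ 1.18445.
Total real return ≈ 18.4446%.

18.44%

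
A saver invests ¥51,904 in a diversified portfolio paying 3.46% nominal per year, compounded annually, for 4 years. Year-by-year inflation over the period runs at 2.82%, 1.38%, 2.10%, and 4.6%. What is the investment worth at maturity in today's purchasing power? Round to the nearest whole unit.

¥53,420

Nominal value at maturity: ¥51,904 × (1 + 3.46%)^4 ≈ ¥59,469.
Price-level factor over 4 years: 1.0282 × 1.0138 × 1.0210 × 1.046 ≈ 1.1132361816.
The maturity value deflated by that factor is the answer in today's purchasing power.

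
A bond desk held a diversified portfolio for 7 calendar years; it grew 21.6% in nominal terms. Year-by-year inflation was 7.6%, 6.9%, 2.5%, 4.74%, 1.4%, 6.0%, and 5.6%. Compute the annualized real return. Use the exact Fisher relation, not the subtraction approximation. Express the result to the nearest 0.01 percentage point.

-2.01%

Cumulative inflation factor: 1.076 × 1.069 × 1.025 × 1.0474 × 1.014 × 1.060 × 1.056 ≈ 1.40163.
Nominal growth factor: 1.21600. Real growth factor = 1.21600 / 1.40163 ≈ 0.86756.
Annualized: 0.86756^(1/7) − 1 ≈ -0.02009.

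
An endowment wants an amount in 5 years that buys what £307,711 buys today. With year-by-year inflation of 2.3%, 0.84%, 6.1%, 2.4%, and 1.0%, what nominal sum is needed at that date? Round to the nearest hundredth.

£348,327.86

Cumulative price-level factor: 1.023 × 1.0084 × 1.061 × 1.024 × 1.010 ≈ 1.1319967632.
Multiplying £307,711 by the price-level factor gives the future nominal sum.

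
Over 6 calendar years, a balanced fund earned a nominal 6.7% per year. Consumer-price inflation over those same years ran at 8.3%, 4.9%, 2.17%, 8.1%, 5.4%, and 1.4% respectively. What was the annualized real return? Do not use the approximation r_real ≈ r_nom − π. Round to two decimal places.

1.61%

Cumulative inflation factor: 1.083 × 1.049 × 1.0217 × 1.081 × 1.054 × 1.014 ≈ 1.34101.
Nominal growth factor: 1.47566. Real growth factor = 1.47566 / 1.34101 ≈ 1.10041.
Annualized: 1.10041^(1/6) − 1 ≈ 0.01608.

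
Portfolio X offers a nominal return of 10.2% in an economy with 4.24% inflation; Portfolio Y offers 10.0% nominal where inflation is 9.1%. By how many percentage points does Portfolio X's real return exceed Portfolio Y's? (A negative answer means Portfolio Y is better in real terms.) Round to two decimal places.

4.89

Portfolio X real return: 1.102/1.0424 − 1 = 5.718%.
Portfolio Y real return: 1.100/1.091 − 1 = 0.825%.
Difference: 5.718 − 0.825 = 4.893 pp.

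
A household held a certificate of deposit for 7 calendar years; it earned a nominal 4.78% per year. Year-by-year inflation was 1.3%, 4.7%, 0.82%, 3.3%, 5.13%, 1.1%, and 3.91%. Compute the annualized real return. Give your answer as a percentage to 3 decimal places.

1.846%

Cumulative inflation factor: 1.013 × 1.047 × 1.0082 × 1.033 × 1.0513 × 1.011 × 1.0391 ≈ 1.21994.
Nominal growth factor: 1.38659. Real growth factor = 1.38659 / 1.21994 ≈ 1.13661.
Annualized: 1.13661^(1/7) − 1 ≈ 0.01846.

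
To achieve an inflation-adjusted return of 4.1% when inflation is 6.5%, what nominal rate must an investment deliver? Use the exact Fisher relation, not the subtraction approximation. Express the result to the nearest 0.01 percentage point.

10.87%

By the Fisher equation, 1 + r_nom = (1 + 4.1%)(1 + 6.5%) = 1.041 × 1.065 = 1.108665.
So r_nom = 10.8665%.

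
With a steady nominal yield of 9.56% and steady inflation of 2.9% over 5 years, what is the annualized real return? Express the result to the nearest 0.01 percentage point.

6.47%

With constant rates the annual real return is the same each year: (1+9.56%)/(1+2.9%) − 1 = 0.06472.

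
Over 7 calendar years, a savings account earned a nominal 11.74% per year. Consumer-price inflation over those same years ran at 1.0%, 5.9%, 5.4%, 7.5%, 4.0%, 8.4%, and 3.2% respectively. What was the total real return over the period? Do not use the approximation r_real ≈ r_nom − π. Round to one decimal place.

54.3%

Cumulative inflation factor: 1.010 × 1.059 × 1.054 × 1.075 × 1.040 × 1.084 × 1.032 ≈ 1.40997.
Nominal growth factor: 2.17501. Real growth factor = 2.17501 / 1.40997 ≈ 1.54260.
Total real return ≈ 54.2595%.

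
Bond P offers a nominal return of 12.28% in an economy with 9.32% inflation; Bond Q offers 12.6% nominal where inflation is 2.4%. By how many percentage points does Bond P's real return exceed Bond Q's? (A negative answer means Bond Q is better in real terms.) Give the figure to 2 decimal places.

Bond P real return: 1.1228/1.0932 − 1 = 2.708%.
Bond Q real return: 1.126/1.024 − 1 = 9.961%.
Difference: 2.708 − 9.961 = -7.253 pp.

-7.25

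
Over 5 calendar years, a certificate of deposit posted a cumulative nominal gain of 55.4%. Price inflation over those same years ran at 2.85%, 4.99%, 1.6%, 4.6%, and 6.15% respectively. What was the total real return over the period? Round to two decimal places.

Cumulative inflation factor: 1.0285 × 1.0499 × 1.016 × 1.046 × 1.0615 ≈ 1.21814.
Nominal growth factor: 1.55400. Real growth factor = 1.55400 / 1.21814 ≈ 1.27571.
Total real return ≈ 27.5714%.

27.57%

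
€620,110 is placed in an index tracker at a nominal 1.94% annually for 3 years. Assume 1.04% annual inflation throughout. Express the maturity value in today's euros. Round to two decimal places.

€636,828.67

Nominal value at maturity: €620,110 × (1 + 1.94%)^3 ≈ €656,905.08.
Price-level factor over 3 years: (1 + 1.04%)^3 ≈ 1.0315256049.
The maturity value deflated by that factor is the answer in today's purchasing power.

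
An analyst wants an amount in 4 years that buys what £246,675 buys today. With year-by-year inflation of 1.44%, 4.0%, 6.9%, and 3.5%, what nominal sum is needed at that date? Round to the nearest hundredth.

£287,929.24

Cumulative price-level factor: 1.0144 × 1.040 × 1.069 × 1.035 ≈ 1.1672412710.
The nominal amount required is £246,675 scaled up by that factor.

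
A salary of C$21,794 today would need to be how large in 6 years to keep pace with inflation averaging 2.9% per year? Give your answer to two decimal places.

C$25,871.95

Cumulative price-level factor: (1+2.9%)^6 ≈ 1.1871135129.
Multiplying C$21,794 by the price-level factor gives the future nominal sum.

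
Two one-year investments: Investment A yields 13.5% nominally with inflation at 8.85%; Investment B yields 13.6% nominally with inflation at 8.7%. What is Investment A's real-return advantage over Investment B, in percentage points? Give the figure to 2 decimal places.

-0.24

Investment A real return: 1.135/1.0885 − 1 = 4.272%.
Investment B real return: 1.136/1.087 − 1 = 4.508%.
Difference: 4.272 − 4.508 = -0.236 pp.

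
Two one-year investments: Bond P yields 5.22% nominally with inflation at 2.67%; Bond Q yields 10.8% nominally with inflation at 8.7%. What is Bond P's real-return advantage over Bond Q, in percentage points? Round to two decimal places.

Bond P real return: 1.0522/1.0267 − 1 = 2.484%.
Bond Q real return: 1.108/1.087 − 1 = 1.932%.
Difference: 2.484 − 1.932 = 0.552 pp.

0.55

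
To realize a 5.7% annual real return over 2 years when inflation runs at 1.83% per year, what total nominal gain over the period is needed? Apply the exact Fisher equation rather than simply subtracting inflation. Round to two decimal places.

Required annual nominal rate: (1+5.7%)(1+1.83%) − 1 = 7.63431%.
Cumulative over 2 years: (1 + 0.0763431)^2 − 1 ≈ 0.15851.

15.85%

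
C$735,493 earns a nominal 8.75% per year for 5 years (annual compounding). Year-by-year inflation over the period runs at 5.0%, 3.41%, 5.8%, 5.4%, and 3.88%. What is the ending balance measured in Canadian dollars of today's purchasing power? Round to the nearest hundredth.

C$889,436.23

Nominal value at maturity: C$735,493 × (1 + 8.75%)^5 ≈ C$1,118,728.94.
Price-level factor over 5 years: 1.050 × 1.0341 × 1.058 × 1.054 × 1.0388 ≈ 1.2577955582.
Dividing the nominal maturity value by the price-level factor gives the value in today's money.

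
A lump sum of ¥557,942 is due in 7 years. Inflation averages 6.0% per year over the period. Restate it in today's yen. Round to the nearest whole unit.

¥371,063

Price-level factor over 7 years: (1 + 6.0%)^7 ≈ 1.5036302590.
Purchasing power today: ¥557,942 divided by that factor.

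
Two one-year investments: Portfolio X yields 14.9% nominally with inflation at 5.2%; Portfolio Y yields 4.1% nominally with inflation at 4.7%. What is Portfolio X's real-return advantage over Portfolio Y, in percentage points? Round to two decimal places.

Portfolio X real return: 1.149/1.052 − 1 = 9.221%.
Portfolio Y real return: 1.041/1.047 − 1 = -0.573%.
Difference: 9.221 − (-0.573) = 9.794 pp.

9.79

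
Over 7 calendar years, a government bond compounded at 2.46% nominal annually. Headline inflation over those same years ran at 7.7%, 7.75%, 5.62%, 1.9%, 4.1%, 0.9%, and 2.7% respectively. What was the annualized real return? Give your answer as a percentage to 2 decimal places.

-1.81%

Cumulative inflation factor: 1.077 × 1.0775 × 1.0562 × 1.019 × 1.041 × 1.009 × 1.027 ≈ 1.34730.
Nominal growth factor: 1.18544. Real growth factor = 1.18544 / 1.34730 ≈ 0.87986.
Annualized: 0.87986^(1/7) − 1 ≈ -0.01812.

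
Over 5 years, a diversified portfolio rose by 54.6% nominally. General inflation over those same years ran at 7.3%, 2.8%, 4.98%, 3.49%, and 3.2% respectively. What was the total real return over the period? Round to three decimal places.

25.006%

Cumulative inflation factor: 1.073 × 1.028 × 1.0498 × 1.0349 × 1.032 ≈ 1.23674.
Nominal growth factor: 1.54600. Real growth factor = 1.54600 / 1.23674 ≈ 1.25006.
Total real return ≈ 25.0063%.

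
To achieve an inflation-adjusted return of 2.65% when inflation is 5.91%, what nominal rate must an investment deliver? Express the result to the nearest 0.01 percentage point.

By the Fisher equation, 1 + r_nom = (1 + 2.65%)(1 + 5.91%) = 1.0265 × 1.0591 = 1.08716615.
So r_nom = 8.716615%.

8.72%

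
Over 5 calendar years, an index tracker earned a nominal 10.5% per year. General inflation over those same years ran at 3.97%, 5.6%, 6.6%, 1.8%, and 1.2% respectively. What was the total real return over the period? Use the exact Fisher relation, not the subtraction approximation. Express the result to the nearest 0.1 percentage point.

Cumulative inflation factor: 1.0397 × 1.056 × 1.066 × 1.018 × 1.012 ≈ 1.20575.
Nominal growth factor: 1.64745. Real growth factor = 1.64745 / 1.20575 ≈ 1.36632.
Total real return ≈ 36.6325%.

36.6%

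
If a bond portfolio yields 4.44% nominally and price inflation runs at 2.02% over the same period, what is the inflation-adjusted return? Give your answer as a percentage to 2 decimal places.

2.37%

Real return via the Fisher equation: (1 + 4.44%)/(1 + 2.02%) − 1 = 1.0444/1.0202 − 1 ≈ 0.02372.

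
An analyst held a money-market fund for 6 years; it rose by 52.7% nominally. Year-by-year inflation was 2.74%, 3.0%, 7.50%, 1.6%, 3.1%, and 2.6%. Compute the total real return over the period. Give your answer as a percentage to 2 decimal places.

24.90%

Cumulative inflation factor: 1.0274 × 1.030 × 1.0750 × 1.016 × 1.031 × 1.026 ≈ 1.22260.
Nominal growth factor: 1.52700. Real growth factor = 1.52700 / 1.22260 ≈ 1.24898.
Total real return ≈ 24.8976%.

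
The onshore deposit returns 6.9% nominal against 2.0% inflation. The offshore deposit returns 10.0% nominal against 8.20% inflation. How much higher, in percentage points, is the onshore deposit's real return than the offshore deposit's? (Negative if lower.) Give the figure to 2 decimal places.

3.14

The onshore deposit real return: 1.069/1.020 − 1 = 4.804%.
The offshore deposit real return: 1.100/1.0820 − 1 = 1.664%.
Difference: 4.804 − 1.664 = 3.140 pp.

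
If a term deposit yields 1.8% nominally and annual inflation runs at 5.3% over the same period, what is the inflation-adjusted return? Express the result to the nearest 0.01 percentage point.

-3.32%

Real return via the Fisher equation: (1 + 1.8%)/(1 + 5.3%) − 1 = 1.018/1.053 − 1 ≈ -0.03324.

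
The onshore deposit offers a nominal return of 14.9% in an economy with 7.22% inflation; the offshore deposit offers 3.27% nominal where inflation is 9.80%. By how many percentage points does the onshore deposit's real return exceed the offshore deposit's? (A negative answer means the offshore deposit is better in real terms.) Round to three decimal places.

13.110

The onshore deposit real return: 1.149/1.0722 − 1 = 7.1628%.
The offshore deposit real return: 1.0327/1.0980 − 1 = -5.9472%.
Difference: 7.1628 − (-5.9472) = 13.1100 pp.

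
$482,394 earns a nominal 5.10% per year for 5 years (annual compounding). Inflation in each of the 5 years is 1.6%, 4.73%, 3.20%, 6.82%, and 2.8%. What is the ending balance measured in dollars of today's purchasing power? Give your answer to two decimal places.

Nominal value at maturity: $482,394 × (1 + 5.10%)^5 ≈ $618,607.92.
Price-level factor over 5 years: 1.016 × 1.0473 × 1.0320 × 1.0682 × 1.028 ≈ 1.2058414186.
The maturity value deflated by that factor is the answer in today's purchasing power.

$513,009.35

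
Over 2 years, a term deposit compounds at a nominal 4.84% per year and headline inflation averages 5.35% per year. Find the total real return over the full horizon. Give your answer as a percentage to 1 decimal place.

-1.0%

The annual real rate is (1+4.84%)/(1+5.35%) − 1 = -0.4841%.
Compounded over 2 years: (1 + -0.004841)^2 − 1 ≈ -0.00966.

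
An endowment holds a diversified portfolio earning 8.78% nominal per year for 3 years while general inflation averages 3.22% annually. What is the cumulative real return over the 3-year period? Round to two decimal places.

17.05%

The annual real rate is (1+8.78%)/(1+3.22%) − 1 = 5.3866%.
Compounded over 3 years: (1 + 0.053866)^3 − 1 ≈ 0.17046.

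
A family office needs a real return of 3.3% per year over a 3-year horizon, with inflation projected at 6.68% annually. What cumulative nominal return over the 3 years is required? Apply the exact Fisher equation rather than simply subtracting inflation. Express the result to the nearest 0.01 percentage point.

33.83%

Required annual nominal rate: (1+3.3%)(1+6.68%) − 1 = 10.20044%.
Cumulative over 3 years: (1 + 0.1020044)^3 − 1 ≈ 0.33829.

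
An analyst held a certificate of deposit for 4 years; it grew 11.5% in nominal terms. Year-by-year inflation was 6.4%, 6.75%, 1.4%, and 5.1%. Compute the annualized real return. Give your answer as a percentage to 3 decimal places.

-2.033%

Cumulative inflation factor: 1.064 × 1.0675 × 1.014 × 1.051 ≈ 1.21046.
Nominal growth factor: 1.11500. Real growth factor = 1.11500 / 1.21046 ≈ 0.92114.
Annualized: 0.92114^(1/4) − 1 ≈ -0.02033.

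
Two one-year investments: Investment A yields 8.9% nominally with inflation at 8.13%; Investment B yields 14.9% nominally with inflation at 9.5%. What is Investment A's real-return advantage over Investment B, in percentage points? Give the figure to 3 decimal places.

-4.219

Investment A real return: 1.089/1.0813 − 1 = 0.7121%.
Investment B real return: 1.149/1.095 − 1 = 4.9315%.
Difference: 0.7121 − 4.9315 = -4.2194 pp.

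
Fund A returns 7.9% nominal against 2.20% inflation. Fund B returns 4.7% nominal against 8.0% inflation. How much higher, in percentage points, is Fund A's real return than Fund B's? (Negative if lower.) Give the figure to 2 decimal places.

8.63

Fund A real return: 1.079/1.0220 − 1 = 5.577%.
Fund B real return: 1.047/1.080 − 1 = -3.056%.
Difference: 5.577 − (-3.056) = 8.633 pp.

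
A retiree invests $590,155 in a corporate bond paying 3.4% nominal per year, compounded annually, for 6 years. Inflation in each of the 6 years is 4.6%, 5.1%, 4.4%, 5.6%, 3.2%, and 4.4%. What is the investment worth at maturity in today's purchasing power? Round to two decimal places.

Nominal value at maturity: $590,155 × (1 + 3.4%)^6 ≈ $721,255.81.
Price-level factor over 6 years: 1.046 × 1.051 × 1.044 × 1.056 × 1.032 × 1.044 ≈ 1.3058070631.
The maturity value deflated by that factor is the answer in today's purchasing power.

$552,344.85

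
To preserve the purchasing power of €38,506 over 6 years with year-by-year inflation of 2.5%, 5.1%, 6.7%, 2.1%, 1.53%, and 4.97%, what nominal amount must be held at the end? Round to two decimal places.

€48,162.02

Cumulative price-level factor: 1.025 × 1.051 × 1.067 × 1.021 × 1.0153 × 1.0497 ≈ 1.2507667464.
The nominal amount required is €38,506 scaled up by that factor.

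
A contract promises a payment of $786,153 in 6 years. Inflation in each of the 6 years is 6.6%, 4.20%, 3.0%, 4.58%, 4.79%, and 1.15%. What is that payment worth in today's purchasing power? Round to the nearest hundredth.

Price-level factor over 6 years: 1.066 × 1.0420 × 1.030 × 1.0458 × 1.0479 × 1.0115 ≈ 1.2682255937.
Purchasing power today: $786,153 divided by that factor.

$619,884.19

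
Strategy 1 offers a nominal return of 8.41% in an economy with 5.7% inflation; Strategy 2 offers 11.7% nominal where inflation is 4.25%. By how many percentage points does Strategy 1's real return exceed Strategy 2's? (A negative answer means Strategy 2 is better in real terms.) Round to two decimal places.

-4.58

Strategy 1 real return: 1.0841/1.057 − 1 = 2.564%.
Strategy 2 real return: 1.117/1.0425 − 1 = 7.146%.
Difference: 2.564 − 7.146 = -4.582 pp.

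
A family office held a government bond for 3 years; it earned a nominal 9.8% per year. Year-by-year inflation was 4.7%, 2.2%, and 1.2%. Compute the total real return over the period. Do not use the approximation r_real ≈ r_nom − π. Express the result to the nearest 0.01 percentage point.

Cumulative inflation factor: 1.047 × 1.022 × 1.012 ≈ 1.08287.
Nominal growth factor: 1.32375. Real growth factor = 1.32375 / 1.08287 ≈ 1.22244.
Total real return ≈ 22.2444%.

22.24%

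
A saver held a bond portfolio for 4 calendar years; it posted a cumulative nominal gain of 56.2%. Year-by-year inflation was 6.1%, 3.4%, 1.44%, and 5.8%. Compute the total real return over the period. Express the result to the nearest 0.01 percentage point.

Cumulative inflation factor: 1.061 × 1.034 × 1.0144 × 1.058 ≈ 1.17742.
Nominal growth factor: 1.56200. Real growth factor = 1.56200 / 1.17742 ≈ 1.32663.
Total real return ≈ 32.6631%.

32.66%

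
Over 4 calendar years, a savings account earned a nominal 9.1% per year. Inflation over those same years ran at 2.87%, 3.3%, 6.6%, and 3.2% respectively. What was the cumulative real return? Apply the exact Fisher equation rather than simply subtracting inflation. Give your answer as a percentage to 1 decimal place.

21.2%

Cumulative inflation factor: 1.0287 × 1.033 × 1.066 × 1.032 ≈ 1.16903.
Nominal growth factor: 1.41677. Real growth factor = 1.41677 / 1.16903 ≈ 1.21192.
Total real return ≈ 21.1917%.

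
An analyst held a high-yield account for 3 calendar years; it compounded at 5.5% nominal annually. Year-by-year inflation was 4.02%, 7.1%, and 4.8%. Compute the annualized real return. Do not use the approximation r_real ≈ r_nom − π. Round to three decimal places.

Cumulative inflation factor: 1.0402 × 1.071 × 1.048 ≈ 1.16753.
Nominal growth factor: 1.17424. Real growth factor = 1.17424 / 1.16753 ≈ 1.00575.
Annualized: 1.00575^(1/3) − 1 ≈ 0.00191.

0.191%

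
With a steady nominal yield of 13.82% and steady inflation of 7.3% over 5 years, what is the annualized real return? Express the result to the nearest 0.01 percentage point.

6.08%

With constant rates the annual real return is the same each year: (1+13.82%)/(1+7.3%) − 1 = 0.06076.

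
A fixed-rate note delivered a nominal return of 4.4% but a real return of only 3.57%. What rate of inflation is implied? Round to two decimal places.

From (1+r_nom) = (1+r_real)(1+π), we get 1+π = (1 + 4.4%)/(1 + 3.57%) = 1.044/1.0357 ≈ 1.00801.
So π ≈ 0.8014%.

0.80%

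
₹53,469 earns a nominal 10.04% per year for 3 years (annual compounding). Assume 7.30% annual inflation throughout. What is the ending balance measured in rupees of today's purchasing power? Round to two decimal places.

₹57,670.62

Nominal value at maturity: ₹53,469 × (1 + 10.04%)^3 ≈ ₹71,244.90.
Price-level factor over 3 years: (1 + 7.30%)^3 = 1.235376017.
Dividing the nominal maturity value by the price-level factor gives the value in today's money.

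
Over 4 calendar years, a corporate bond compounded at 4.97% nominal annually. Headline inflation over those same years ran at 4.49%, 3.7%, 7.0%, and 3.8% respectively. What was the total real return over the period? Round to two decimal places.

Cumulative inflation factor: 1.0449 × 1.037 × 1.070 × 1.038 ≈ 1.20347.
Nominal growth factor: 1.21412. Real growth factor = 1.21412 / 1.20347 ≈ 1.00885.
Total real return ≈ 0.8849%.

0.88%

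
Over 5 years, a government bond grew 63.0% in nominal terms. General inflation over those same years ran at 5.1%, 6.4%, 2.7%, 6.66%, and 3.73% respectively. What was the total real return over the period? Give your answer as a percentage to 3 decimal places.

28.282%

Cumulative inflation factor: 1.051 × 1.064 × 1.027 × 1.0666 × 1.0373 ≈ 1.27063.
Nominal growth factor: 1.63000. Real growth factor = 1.63000 / 1.27063 ≈ 1.28282.
Total real return ≈ 28.2823%.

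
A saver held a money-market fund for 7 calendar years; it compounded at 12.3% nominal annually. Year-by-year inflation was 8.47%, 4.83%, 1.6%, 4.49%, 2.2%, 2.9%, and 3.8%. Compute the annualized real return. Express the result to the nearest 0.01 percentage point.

7.96%

Cumulative inflation factor: 1.0847 × 1.0483 × 1.016 × 1.0449 × 1.022 × 1.029 × 1.038 ≈ 1.31773.
Nominal growth factor: 2.25247. Real growth factor = 2.25247 / 1.31773 ≈ 1.70935.
Annualized: 1.70935^(1/7) − 1 ≈ 0.07960.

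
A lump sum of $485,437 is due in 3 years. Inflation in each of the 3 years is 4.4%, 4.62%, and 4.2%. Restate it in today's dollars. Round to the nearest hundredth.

Price-level factor over 3 years: 1.044 × 1.0462 × 1.042 = 1.1381065776.
Purchasing power today: $485,437 divided by that factor.

$426,530.35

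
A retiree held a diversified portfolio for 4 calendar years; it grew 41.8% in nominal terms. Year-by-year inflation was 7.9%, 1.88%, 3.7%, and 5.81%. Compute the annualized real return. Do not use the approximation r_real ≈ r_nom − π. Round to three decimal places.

4.127%

Cumulative inflation factor: 1.079 × 1.0188 × 1.037 × 1.0581 ≈ 1.20619.
Nominal growth factor: 1.41800. Real growth factor = 1.41800 / 1.20619 ≈ 1.17560.
Annualized: 1.17560^(1/4) − 1 ≈ 0.04127.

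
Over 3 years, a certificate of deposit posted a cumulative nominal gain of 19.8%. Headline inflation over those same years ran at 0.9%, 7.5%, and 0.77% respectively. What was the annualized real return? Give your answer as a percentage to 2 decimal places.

3.10%

Cumulative inflation factor: 1.009 × 1.075 × 1.0077 ≈ 1.09303.
Nominal growth factor: 1.19800. Real growth factor = 1.19800 / 1.09303 ≈ 1.09604.
Annualized: 1.09604^(1/3) − 1 ≈ 0.03104.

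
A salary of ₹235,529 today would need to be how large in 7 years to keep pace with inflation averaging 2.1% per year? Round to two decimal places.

Cumulative price-level factor: (1+2.1%)^7 ≈ 1.1565920282.
Multiplying ₹235,529 by the price-level factor gives the future nominal sum.

₹272,410.96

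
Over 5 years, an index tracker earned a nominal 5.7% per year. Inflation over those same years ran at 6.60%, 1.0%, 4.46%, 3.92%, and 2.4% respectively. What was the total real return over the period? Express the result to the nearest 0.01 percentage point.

Cumulative inflation factor: 1.0660 × 1.010 × 1.0446 × 1.0392 × 1.024 ≈ 1.19682.
Nominal growth factor: 1.31940. Real growth factor = 1.31940 / 1.19682 ≈ 1.10242.
Total real return ≈ 10.2420%.

10.24%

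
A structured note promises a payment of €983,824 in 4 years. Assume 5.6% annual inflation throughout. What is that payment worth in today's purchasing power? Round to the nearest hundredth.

Price-level factor over 4 years: (1 + 5.6%)^4 ≈ 1.2435282985.
Purchasing power today: €983,824 divided by that factor.

€791,155.30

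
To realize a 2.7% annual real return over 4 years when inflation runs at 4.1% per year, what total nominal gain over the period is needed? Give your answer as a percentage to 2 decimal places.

Required annual nominal rate: (1+2.7%)(1+4.1%) − 1 = 6.9107%.
Cumulative over 4 years: (1 + 0.069107)^4 − 1 ≈ 0.30643.

30.64%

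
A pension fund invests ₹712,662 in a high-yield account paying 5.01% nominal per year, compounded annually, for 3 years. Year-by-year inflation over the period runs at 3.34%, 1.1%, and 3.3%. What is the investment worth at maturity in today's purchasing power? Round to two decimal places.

₹764,637.59

Nominal value at maturity: ₹712,662 × (1 + 5.01%)^3 ≈ ₹825,231.08.
Price-level factor over 3 years: 1.0334 × 1.011 × 1.033 = 1.0792447242.
Dividing the nominal maturity value by the price-level factor gives the value in today's money.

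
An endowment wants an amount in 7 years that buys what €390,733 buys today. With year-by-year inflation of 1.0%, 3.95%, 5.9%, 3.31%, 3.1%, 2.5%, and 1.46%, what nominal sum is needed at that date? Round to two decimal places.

Cumulative price-level factor: 1.010 × 1.0395 × 1.059 × 1.0331 × 1.031 × 1.025 × 1.0146 ≈ 1.2315770227.
The nominal amount required is €390,733 scaled up by that factor.

€481,217.78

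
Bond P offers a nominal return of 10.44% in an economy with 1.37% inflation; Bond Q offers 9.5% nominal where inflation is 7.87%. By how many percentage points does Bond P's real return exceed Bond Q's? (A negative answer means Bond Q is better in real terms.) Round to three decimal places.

Bond P real return: 1.1044/1.0137 − 1 = 8.9474%.
Bond Q real return: 1.095/1.0787 − 1 = 1.5111%.
Difference: 8.9474 − 1.5111 = 7.4363 pp.

7.436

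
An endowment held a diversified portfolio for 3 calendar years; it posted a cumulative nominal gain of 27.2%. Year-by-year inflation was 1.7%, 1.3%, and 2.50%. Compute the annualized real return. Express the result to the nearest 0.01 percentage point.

6.40%

Cumulative inflation factor: 1.017 × 1.013 × 1.0250 ≈ 1.05598.
Nominal growth factor: 1.27200. Real growth factor = 1.27200 / 1.05598 ≈ 1.20457.
Annualized: 1.20457^(1/3) − 1 ≈ 0.06401.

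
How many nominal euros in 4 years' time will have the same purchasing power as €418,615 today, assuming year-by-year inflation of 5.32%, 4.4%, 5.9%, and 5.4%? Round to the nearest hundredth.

Cumulative price-level factor: 1.0532 × 1.044 × 1.059 × 1.054 ≈ 1.2272920474.
Multiplying €418,615 by the price-level factor gives the future nominal sum.

€513,762.86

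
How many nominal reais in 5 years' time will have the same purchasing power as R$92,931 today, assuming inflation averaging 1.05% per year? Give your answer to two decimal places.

R$97,913.42

Cumulative price-level factor: (1+1.05%)^5 ≈ 1.0536141372.
The nominal amount required is R$92,931 scaled up by that factor.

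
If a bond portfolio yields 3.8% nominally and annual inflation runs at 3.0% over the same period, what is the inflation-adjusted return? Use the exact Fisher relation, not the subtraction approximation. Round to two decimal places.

Real return via the Fisher equation: (1 + 3.8%)/(1 + 3.0%) − 1 = 1.038/1.030 − 1 ≈ 0.00777.

0.78%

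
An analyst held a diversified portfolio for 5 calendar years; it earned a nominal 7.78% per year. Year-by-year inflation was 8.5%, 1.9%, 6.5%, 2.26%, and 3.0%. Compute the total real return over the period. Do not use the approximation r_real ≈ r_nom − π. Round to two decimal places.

17.27%

Cumulative inflation factor: 1.085 × 1.019 × 1.065 × 1.0226 × 1.030 ≈ 1.24021.
Nominal growth factor: 1.45442. Real growth factor = 1.45442 / 1.24021 ≈ 1.17272.
Total real return ≈ 17.2720%.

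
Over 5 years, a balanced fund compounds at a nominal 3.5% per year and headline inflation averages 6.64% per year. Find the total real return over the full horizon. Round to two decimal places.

The annual real rate is (1+3.5%)/(1+6.64%) − 1 = -2.9445%.
Compounded over 5 years: (1 + -0.029445)^5 − 1 ≈ -0.13881.

-13.88%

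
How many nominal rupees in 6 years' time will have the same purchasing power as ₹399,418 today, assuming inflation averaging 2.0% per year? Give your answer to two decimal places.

Cumulative price-level factor: (1+2.0%)^6 ≈ 1.1261624193.
The nominal amount required is ₹399,418 scaled up by that factor.

₹449,809.54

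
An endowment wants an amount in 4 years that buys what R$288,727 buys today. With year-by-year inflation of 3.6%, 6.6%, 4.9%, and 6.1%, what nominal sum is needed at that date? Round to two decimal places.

R$354,891.20

Cumulative price-level factor: 1.036 × 1.066 × 1.049 × 1.061 ≈ 1.2291583399.
The nominal amount required is R$288,727 scaled up by that factor.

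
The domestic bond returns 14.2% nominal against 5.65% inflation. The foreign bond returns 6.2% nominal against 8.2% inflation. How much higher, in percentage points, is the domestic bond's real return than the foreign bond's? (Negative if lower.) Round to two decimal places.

9.94

The domestic bond real return: 1.142/1.0565 − 1 = 8.093%.
The foreign bond real return: 1.062/1.082 − 1 = -1.848%.
Difference: 8.093 − (-1.848) = 9.941 pp.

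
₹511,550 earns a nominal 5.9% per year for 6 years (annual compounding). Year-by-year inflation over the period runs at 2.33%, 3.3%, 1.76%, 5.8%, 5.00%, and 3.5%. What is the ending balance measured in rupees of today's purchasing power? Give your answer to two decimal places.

Nominal value at maturity: ₹511,550 × (1 + 5.9%)^6 ≈ ₹721,545.71.
Price-level factor over 6 years: 1.0233 × 1.033 × 1.0176 × 1.058 × 1.0500 × 1.035 ≈ 1.2367892749.
The maturity value deflated by that factor is the answer in today's purchasing power.

₹583,402.30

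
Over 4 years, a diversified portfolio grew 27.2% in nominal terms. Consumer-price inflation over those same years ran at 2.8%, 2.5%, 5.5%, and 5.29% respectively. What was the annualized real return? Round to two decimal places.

2.10%

Cumulative inflation factor: 1.028 × 1.025 × 1.055 × 1.0529 ≈ 1.17046.
Nominal growth factor: 1.27200. Real growth factor = 1.27200 / 1.17046 ≈ 1.08675.
Annualized: 1.08675^(1/4) − 1 ≈ 0.02102.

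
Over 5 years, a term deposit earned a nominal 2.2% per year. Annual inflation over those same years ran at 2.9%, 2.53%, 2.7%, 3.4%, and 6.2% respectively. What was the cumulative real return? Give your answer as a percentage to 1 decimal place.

Cumulative inflation factor: 1.029 × 1.0253 × 1.027 × 1.034 × 1.062 ≈ 1.18982.
Nominal growth factor: 1.11495. Real growth factor = 1.11495 / 1.18982 ≈ 0.93707.
Total real return ≈ -6.2929%.

-6.3%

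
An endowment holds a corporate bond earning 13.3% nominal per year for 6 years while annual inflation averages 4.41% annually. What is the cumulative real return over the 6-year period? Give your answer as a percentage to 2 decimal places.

63.28%

The annual real rate is (1+13.3%)/(1+4.41%) − 1 = 8.5145%.
Compounded over 6 years: (1 + 0.085145)^6 − 1 ≈ 0.63278.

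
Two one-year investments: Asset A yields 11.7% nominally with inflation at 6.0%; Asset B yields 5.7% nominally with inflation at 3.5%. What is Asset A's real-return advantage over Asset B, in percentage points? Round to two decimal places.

Asset A real return: 1.117/1.060 − 1 = 5.377%.
Asset B real return: 1.057/1.035 − 1 = 2.126%.
Difference: 5.377 − 2.126 = 3.251 pp.

3.25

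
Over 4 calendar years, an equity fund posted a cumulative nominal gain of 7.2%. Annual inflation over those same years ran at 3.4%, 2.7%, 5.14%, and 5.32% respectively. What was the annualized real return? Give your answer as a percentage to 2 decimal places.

-2.29%

Cumulative inflation factor: 1.034 × 1.027 × 1.0514 × 1.0532 ≈ 1.17590.
Nominal growth factor: 1.07200. Real growth factor = 1.07200 / 1.17590 ≈ 0.91164.
Annualized: 0.91164^(1/4) − 1 ≈ -0.02286.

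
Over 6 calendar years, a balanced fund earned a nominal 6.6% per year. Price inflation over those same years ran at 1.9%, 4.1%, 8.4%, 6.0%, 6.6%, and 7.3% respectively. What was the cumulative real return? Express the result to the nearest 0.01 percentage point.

Cumulative inflation factor: 1.019 × 1.041 × 1.084 × 1.060 × 1.066 × 1.073 ≈ 1.39417.
Nominal growth factor: 1.46738. Real growth factor = 1.46738 / 1.39417 ≈ 1.05251.
Total real return ≈ 5.2510%.

5.25%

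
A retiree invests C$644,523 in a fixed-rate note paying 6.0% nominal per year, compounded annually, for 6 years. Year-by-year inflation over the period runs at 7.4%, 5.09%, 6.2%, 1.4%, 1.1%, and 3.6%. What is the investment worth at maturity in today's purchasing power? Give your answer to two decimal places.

C$718,182.06

Nominal value at maturity: C$644,523 × (1 + 6.0%)^6 ≈ C$914,268.19.
Price-level factor over 6 years: 1.074 × 1.0509 × 1.062 × 1.014 × 1.011 × 1.036 ≈ 1.2730312249.
The maturity value deflated by that factor is the answer in today's purchasing power.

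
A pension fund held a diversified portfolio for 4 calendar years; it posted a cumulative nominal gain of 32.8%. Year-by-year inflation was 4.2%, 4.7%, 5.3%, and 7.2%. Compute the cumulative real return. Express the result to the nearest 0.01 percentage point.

Cumulative inflation factor: 1.042 × 1.047 × 1.053 × 1.072 ≈ 1.23151.
Nominal growth factor: 1.32800. Real growth factor = 1.32800 / 1.23151 ≈ 1.07835.
Total real return ≈ 7.8352%.

7.84%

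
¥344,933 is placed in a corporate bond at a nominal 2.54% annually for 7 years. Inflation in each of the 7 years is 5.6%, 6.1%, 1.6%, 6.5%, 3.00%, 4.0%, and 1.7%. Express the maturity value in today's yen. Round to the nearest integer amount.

¥311,296

Nominal value at maturity: ¥344,933 × (1 + 2.54%)^7 ≈ ¥411,138.
Price-level factor over 7 years: 1.056 × 1.061 × 1.016 × 1.065 × 1.0300 × 1.040 × 1.017 ≈ 1.3207302795.
Dividing the nominal maturity value by the price-level factor gives the value in today's money.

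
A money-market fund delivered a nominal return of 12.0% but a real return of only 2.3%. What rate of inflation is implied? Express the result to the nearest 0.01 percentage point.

9.48%

From (1+r_nom) = (1+r_real)(1+π), we get 1+π = (1 + 12.0%)/(1 + 2.3%) = 1.120/1.023 ≈ 1.09482.
So π ≈ 9.4819%.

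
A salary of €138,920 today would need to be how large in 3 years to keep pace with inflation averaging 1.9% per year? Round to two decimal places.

€146,989.84

Cumulative price-level factor: (1+1.9%)^3 = 1.058089859.
The nominal amount required is €138,920 scaled up by that factor.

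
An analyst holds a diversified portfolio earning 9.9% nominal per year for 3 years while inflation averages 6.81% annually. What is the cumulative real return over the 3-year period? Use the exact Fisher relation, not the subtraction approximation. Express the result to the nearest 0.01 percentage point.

8.93%

The annual real rate is (1+9.9%)/(1+6.81%) − 1 = 2.8930%.
Compounded over 3 years: (1 + 0.028930)^3 − 1 ≈ 0.08932.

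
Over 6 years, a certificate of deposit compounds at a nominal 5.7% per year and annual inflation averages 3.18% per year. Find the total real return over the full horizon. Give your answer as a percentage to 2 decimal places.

15.58%

The annual real rate is (1+5.7%)/(1+3.18%) − 1 = 2.4423%.
Compounded over 6 years: (1 + 0.024423)^6 − 1 ≈ 0.15578.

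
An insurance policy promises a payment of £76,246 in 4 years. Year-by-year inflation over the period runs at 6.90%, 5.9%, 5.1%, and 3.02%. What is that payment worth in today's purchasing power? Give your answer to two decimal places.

Price-level factor over 4 years: 1.0690 × 1.059 × 1.051 × 1.0302 ≈ 1.2257387810.
Purchasing power today: £76,246 divided by that factor.

£62,204.12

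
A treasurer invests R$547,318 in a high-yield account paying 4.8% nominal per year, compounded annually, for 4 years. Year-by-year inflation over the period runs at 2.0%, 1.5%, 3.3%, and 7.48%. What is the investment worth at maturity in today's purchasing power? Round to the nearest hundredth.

Nominal value at maturity: R$547,318 × (1 + 4.8%)^4 ≈ R$660,214.20.
Price-level factor over 4 years: 1.020 × 1.015 × 1.033 × 1.0748 ≈ 1.1494608745.
The maturity value deflated by that factor is the answer in today's purchasing power.

R$574,368.57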